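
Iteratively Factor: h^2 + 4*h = (h)*(h + 4)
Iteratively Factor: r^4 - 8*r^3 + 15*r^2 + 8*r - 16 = (r - 1)*(r^3 - 7*r^2 + 8*r + 16) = (r - 1)*(r + 1)*(r^2 - 8*r + 16) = (r - 4)*(r - 1)*(r + 1)*(r - 4)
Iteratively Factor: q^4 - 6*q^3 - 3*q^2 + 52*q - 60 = (q - 2)*(q^3 - 4*q^2 - 11*q + 30) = (q - 2)*(q + 3)*(q^2 - 7*q + 10) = (q - 5)*(q - 2)*(q + 3)*(q - 2)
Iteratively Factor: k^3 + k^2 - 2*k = (k + 2)*(k^2 - k) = (k - 1)*(k + 2)*(k)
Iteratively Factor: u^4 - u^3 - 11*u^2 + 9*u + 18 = (u - 2)*(u^3 + u^2 - 9*u - 9) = (u - 3)*(u - 2)*(u^2 + 4*u + 3) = (u - 3)*(u - 2)*(u + 1)*(u + 3)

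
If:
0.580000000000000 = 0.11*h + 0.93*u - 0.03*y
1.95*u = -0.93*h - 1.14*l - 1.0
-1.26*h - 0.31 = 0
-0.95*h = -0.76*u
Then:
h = -0.25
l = -0.15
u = -0.31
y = -29.77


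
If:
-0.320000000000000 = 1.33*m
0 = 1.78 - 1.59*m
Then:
No Solution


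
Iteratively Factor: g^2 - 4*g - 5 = (g + 1)*(g - 5)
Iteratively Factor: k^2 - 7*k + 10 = (k - 5)*(k - 2)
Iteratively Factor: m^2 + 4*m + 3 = (m + 3)*(m + 1)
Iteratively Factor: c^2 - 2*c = (c)*(c - 2)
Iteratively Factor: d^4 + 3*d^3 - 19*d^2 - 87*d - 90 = (d + 3)*(d^3 - 19*d - 30) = (d + 3)^2*(d^2 - 3*d - 10) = (d + 2)*(d + 3)^2*(d - 5)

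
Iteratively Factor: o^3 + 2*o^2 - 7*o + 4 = (o - 1)*(o^2 + 3*o - 4) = (o - 1)^2*(o + 4)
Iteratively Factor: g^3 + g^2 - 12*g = (g - 3)*(g^2 + 4*g) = (g - 3)*(g + 4)*(g)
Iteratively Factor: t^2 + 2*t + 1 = (t + 1)*(t + 1)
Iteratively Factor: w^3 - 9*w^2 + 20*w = (w)*(w^2 - 9*w + 20) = w*(w - 4)*(w - 5)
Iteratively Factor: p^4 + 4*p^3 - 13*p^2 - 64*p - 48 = (p + 1)*(p^3 + 3*p^2 - 16*p - 48) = (p + 1)*(p + 3)*(p^2 - 16) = (p - 4)*(p + 1)*(p + 3)*(p + 4)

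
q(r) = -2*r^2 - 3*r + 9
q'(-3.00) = 9.00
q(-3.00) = 0.00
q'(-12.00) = 45.00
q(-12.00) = -243.00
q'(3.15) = -15.60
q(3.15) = -20.30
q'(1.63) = -9.52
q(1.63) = -1.20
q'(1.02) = -7.08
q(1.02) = 3.86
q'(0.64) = -5.56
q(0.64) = 6.26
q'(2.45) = -12.80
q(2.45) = -10.36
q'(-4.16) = 13.64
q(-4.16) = -13.13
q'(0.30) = -4.20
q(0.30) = 7.92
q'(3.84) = -18.36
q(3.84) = -32.01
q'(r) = -4*r - 3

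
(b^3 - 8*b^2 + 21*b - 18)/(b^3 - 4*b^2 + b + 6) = (b - 3)/(b + 1)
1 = 1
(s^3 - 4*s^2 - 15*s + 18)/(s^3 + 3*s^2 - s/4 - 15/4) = 4*(s^2 - 3*s - 18)/(4*s^2 + 16*s + 15)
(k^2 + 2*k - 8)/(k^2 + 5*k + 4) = (k - 2)/(k + 1)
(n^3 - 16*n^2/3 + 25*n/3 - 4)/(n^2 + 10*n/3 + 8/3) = (3*n^3 - 16*n^2 + 25*n - 12)/(3*n^2 + 10*n + 8)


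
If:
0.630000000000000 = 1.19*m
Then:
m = 0.53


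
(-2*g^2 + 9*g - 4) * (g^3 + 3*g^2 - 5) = -2*g^5 + 3*g^4 + 23*g^3 - 2*g^2 - 45*g + 20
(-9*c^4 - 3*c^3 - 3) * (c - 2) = -9*c^5 + 15*c^4 + 6*c^3 - 3*c + 6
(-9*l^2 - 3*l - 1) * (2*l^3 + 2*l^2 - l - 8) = -18*l^5 - 24*l^4 + l^3 + 73*l^2 + 25*l + 8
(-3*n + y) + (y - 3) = -3*n + 2*y - 3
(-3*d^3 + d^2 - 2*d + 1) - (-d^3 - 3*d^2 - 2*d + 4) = -2*d^3 + 4*d^2 - 3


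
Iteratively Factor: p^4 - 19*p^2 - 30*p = (p + 3)*(p^3 - 3*p^2 - 10*p) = (p + 2)*(p + 3)*(p^2 - 5*p) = p*(p + 2)*(p + 3)*(p - 5)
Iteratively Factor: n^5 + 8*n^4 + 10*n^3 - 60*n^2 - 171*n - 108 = (n - 3)*(n^4 + 11*n^3 + 43*n^2 + 69*n + 36) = (n - 3)*(n + 1)*(n^3 + 10*n^2 + 33*n + 36) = (n - 3)*(n + 1)*(n + 3)*(n^2 + 7*n + 12) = (n - 3)*(n + 1)*(n + 3)^2*(n + 4)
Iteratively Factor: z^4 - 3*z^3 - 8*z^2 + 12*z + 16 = (z + 1)*(z^3 - 4*z^2 - 4*z + 16) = (z - 2)*(z + 1)*(z^2 - 2*z - 8) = (z - 2)*(z + 1)*(z + 2)*(z - 4)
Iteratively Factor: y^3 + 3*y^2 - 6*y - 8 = (y - 2)*(y^2 + 5*y + 4) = (y - 2)*(y + 1)*(y + 4)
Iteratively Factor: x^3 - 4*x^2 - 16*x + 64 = (x - 4)*(x^2 - 16) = (x - 4)*(x + 4)*(x - 4)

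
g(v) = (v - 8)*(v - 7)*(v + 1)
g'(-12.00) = 809.00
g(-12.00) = -4180.00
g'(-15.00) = 1136.00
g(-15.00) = -7084.00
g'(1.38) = 8.07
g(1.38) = 88.55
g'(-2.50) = 129.75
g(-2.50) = -149.62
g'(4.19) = -23.65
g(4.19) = 55.56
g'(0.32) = 32.35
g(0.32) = 67.72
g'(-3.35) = 168.47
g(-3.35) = -276.06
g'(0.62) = 24.79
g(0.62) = 76.28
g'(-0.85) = 66.97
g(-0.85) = 10.42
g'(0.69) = 23.11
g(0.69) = 77.95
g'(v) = (v - 8)*(v - 7) + (v - 8)*(v + 1) + (v - 7)*(v + 1)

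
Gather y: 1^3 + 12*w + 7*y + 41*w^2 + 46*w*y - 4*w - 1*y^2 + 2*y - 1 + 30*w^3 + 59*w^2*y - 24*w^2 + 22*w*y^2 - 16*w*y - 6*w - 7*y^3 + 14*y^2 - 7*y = 30*w^3 + 17*w^2 + 2*w - 7*y^3 + y^2*(22*w + 13) + y*(59*w^2 + 30*w + 2)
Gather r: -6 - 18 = -24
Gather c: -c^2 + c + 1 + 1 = -c^2 + c + 2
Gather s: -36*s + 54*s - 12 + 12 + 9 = 18*s + 9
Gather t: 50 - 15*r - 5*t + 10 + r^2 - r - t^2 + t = r^2 - 16*r - t^2 - 4*t + 60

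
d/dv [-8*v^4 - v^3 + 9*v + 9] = -32*v^3 - 3*v^2 + 9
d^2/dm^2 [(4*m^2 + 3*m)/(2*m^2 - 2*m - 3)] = 4*(14*m^3 + 36*m^2 + 27*m + 9)/(8*m^6 - 24*m^5 - 12*m^4 + 64*m^3 + 18*m^2 - 54*m - 27)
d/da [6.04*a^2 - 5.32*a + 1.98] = 12.08*a - 5.32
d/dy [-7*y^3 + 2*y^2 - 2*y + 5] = -21*y^2 + 4*y - 2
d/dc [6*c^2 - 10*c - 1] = 12*c - 10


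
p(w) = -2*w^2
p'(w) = -4*w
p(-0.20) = -0.08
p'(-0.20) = 0.80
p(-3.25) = -21.12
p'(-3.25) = 13.00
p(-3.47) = -24.08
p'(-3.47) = 13.88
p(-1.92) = -7.37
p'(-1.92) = 7.68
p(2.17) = -9.42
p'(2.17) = -8.68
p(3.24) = -21.00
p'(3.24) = -12.96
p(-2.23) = -9.95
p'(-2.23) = 8.92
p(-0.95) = -1.80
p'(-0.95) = 3.80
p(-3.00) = -18.00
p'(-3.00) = 12.00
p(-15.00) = -450.00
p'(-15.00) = 60.00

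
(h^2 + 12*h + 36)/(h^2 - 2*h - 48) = (h + 6)/(h - 8)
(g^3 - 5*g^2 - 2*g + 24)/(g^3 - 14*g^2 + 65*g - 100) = (g^2 - g - 6)/(g^2 - 10*g + 25)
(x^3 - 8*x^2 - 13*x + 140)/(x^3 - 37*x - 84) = (x - 5)/(x + 3)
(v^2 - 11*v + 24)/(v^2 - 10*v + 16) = (v - 3)/(v - 2)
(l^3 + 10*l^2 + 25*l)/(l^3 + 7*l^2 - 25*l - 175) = l*(l + 5)/(l^2 + 2*l - 35)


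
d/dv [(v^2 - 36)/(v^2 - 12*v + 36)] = -12/(v^2 - 12*v + 36)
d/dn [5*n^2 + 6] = 10*n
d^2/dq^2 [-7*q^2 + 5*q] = -14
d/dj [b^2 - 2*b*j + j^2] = -2*b + 2*j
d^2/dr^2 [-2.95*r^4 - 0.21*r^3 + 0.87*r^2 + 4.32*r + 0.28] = -35.4*r^2 - 1.26*r + 1.74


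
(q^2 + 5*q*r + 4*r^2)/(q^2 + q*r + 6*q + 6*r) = (q + 4*r)/(q + 6)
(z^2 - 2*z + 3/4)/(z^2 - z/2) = (z - 3/2)/z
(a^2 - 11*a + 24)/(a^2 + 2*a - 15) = (a - 8)/(a + 5)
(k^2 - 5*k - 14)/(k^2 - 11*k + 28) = (k + 2)/(k - 4)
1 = 1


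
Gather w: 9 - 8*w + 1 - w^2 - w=-w^2 - 9*w + 10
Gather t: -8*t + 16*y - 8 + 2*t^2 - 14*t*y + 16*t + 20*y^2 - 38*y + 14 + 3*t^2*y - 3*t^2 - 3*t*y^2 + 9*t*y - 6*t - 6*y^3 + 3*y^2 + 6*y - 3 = t^2*(3*y - 1) + t*(-3*y^2 - 5*y + 2) - 6*y^3 + 23*y^2 - 16*y + 3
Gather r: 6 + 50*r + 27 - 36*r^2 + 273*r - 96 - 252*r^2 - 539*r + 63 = -288*r^2 - 216*r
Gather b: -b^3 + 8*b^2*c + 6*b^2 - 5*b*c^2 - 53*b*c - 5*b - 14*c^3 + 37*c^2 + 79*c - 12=-b^3 + b^2*(8*c + 6) + b*(-5*c^2 - 53*c - 5) - 14*c^3 + 37*c^2 + 79*c - 12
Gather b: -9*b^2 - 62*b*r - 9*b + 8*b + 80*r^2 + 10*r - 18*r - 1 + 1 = -9*b^2 + b*(-62*r - 1) + 80*r^2 - 8*r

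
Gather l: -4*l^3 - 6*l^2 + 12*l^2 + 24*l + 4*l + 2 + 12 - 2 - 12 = -4*l^3 + 6*l^2 + 28*l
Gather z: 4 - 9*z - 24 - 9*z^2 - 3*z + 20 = -9*z^2 - 12*z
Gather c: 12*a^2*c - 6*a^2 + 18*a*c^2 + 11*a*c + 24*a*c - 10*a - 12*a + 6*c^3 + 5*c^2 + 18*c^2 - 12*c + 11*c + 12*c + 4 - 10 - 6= -6*a^2 - 22*a + 6*c^3 + c^2*(18*a + 23) + c*(12*a^2 + 35*a + 11) - 12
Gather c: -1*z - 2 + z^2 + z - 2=z^2 - 4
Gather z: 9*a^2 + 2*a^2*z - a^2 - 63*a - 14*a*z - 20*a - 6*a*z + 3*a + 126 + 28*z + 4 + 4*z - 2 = 8*a^2 - 80*a + z*(2*a^2 - 20*a + 32) + 128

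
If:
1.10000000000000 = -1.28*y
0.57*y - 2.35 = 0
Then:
No Solution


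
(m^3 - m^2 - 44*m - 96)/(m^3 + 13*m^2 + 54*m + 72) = (m - 8)/(m + 6)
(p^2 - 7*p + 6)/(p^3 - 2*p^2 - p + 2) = (p - 6)/(p^2 - p - 2)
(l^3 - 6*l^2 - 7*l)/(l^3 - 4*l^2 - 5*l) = (l - 7)/(l - 5)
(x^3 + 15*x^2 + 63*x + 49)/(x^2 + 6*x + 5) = (x^2 + 14*x + 49)/(x + 5)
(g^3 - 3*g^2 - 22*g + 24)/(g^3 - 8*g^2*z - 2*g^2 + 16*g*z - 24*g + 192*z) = (1 - g)/(-g + 8*z)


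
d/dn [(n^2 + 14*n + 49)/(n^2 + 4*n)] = 2*(-5*n^2 - 49*n - 98)/(n^2*(n^2 + 8*n + 16))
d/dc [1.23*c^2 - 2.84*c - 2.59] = 2.46*c - 2.84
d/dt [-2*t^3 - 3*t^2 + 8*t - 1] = -6*t^2 - 6*t + 8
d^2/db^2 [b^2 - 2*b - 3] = 2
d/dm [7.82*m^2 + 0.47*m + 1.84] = 15.64*m + 0.47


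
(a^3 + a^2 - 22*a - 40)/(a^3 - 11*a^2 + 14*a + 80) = (a + 4)/(a - 8)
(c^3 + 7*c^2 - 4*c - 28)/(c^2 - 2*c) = c + 9 + 14/c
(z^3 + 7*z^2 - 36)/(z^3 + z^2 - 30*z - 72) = (z^2 + 4*z - 12)/(z^2 - 2*z - 24)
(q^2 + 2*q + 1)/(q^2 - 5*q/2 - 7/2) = 2*(q + 1)/(2*q - 7)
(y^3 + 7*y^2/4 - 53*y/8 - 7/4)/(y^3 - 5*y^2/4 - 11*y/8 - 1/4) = (2*y + 7)/(2*y + 1)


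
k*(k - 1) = k^2 - k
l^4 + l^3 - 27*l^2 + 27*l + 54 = (l - 3)^2*(l + 1)*(l + 6)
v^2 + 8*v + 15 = (v + 3)*(v + 5)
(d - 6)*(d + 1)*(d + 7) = d^3 + 2*d^2 - 41*d - 42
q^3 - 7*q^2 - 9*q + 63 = (q - 7)*(q - 3)*(q + 3)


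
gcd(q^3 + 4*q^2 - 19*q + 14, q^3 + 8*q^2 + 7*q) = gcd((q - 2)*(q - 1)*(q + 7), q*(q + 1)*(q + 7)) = q + 7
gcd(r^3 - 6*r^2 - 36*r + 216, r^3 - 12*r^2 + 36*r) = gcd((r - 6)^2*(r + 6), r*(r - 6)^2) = r^2 - 12*r + 36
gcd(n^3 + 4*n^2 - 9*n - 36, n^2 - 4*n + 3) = n - 3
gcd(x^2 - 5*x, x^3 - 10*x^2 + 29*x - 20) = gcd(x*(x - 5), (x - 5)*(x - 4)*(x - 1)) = x - 5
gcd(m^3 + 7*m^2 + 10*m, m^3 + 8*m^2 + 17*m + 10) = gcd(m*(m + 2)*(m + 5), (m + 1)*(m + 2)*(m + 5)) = m^2 + 7*m + 10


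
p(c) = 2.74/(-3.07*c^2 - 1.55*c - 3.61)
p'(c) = 2.74*(6.14*c + 1.55)/(-3.07*c^2 - 1.55*c - 3.61)^2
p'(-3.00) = -0.07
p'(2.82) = 0.05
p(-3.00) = -0.10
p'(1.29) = 0.23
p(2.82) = -0.08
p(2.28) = -0.12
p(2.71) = -0.09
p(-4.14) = -0.06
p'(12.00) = 0.00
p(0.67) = -0.45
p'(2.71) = 0.05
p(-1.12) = -0.48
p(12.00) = -0.01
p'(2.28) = 0.08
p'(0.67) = 0.43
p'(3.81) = 0.02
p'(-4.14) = -0.03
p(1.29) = -0.26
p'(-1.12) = -0.45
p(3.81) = -0.05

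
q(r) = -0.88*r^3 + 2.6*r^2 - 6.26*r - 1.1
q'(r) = -2.64*r^2 + 5.2*r - 6.26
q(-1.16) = 11.03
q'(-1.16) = -15.84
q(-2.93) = 61.70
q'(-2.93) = -44.16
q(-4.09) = 128.20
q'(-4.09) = -71.69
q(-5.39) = 245.98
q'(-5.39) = -110.99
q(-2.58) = 47.47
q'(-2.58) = -37.25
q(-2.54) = 46.00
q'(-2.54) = -36.50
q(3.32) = -25.43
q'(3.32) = -18.10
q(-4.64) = 171.83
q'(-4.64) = -87.23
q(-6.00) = 320.14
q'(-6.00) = -132.50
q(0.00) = -1.10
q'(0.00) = -6.26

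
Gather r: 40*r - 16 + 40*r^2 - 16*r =40*r^2 + 24*r - 16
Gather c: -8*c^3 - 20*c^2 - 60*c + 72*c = -8*c^3 - 20*c^2 + 12*c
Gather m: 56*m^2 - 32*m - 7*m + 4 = 56*m^2 - 39*m + 4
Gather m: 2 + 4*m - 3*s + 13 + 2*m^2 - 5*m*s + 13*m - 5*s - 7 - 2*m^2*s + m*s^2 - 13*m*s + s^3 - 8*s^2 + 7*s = m^2*(2 - 2*s) + m*(s^2 - 18*s + 17) + s^3 - 8*s^2 - s + 8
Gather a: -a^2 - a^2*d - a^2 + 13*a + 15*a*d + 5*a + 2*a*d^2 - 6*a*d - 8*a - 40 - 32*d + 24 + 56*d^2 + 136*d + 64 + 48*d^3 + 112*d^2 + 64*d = a^2*(-d - 2) + a*(2*d^2 + 9*d + 10) + 48*d^3 + 168*d^2 + 168*d + 48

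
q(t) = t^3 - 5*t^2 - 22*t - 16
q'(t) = 3*t^2 - 10*t - 22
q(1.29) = -50.55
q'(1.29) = -29.91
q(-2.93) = -19.62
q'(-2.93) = 33.05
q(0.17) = -19.88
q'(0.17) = -23.61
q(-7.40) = -532.22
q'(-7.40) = 216.28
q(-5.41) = -201.66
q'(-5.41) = 119.90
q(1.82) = -66.57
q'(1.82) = -30.26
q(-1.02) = 0.18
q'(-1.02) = -8.68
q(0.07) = -17.56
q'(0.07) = -22.69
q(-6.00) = -280.00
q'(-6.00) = 146.00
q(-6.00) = -280.00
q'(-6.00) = 146.00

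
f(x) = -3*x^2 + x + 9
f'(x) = 1 - 6*x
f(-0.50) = 7.75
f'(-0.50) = 4.00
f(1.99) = -0.89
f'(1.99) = -10.94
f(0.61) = 8.49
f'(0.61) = -2.66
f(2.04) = -1.44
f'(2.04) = -11.24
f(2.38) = -5.61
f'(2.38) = -13.28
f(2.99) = -14.83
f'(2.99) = -16.94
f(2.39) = -5.75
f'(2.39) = -13.34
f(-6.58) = -127.47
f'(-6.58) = 40.48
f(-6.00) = -105.00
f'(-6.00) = 37.00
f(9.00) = -225.00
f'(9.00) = -53.00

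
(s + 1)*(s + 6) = s^2 + 7*s + 6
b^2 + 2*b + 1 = (b + 1)^2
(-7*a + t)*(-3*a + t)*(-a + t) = -21*a^3 + 31*a^2*t - 11*a*t^2 + t^3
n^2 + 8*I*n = n*(n + 8*I)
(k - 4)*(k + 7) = k^2 + 3*k - 28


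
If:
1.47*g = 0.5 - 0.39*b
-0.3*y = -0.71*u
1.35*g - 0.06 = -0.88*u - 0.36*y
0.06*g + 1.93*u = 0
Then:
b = 1.11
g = 0.05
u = -0.00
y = -0.00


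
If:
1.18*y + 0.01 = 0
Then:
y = -0.01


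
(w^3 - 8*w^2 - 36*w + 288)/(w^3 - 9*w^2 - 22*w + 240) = (w + 6)/(w + 5)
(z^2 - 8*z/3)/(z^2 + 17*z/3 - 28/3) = z*(3*z - 8)/(3*z^2 + 17*z - 28)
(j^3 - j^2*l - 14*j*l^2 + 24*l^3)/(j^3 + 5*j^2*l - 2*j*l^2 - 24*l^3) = (j - 3*l)/(j + 3*l)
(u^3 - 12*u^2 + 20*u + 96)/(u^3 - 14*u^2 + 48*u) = (u + 2)/u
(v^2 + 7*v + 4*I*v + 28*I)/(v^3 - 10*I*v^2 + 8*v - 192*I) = (v + 7)/(v^2 - 14*I*v - 48)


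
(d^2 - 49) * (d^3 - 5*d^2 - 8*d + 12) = d^5 - 5*d^4 - 57*d^3 + 257*d^2 + 392*d - 588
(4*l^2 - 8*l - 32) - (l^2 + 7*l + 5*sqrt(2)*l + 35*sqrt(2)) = 3*l^2 - 15*l - 5*sqrt(2)*l - 35*sqrt(2) - 32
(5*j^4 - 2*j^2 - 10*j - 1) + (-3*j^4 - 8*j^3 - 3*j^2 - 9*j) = 2*j^4 - 8*j^3 - 5*j^2 - 19*j - 1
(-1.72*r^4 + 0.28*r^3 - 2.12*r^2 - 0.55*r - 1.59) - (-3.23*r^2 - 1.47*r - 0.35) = -1.72*r^4 + 0.28*r^3 + 1.11*r^2 + 0.92*r - 1.24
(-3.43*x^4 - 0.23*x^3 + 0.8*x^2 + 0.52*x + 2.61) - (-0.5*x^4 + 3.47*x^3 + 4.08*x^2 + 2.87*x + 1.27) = -2.93*x^4 - 3.7*x^3 - 3.28*x^2 - 2.35*x + 1.34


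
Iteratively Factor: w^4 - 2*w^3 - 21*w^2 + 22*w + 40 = (w + 1)*(w^3 - 3*w^2 - 18*w + 40) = (w + 1)*(w + 4)*(w^2 - 7*w + 10) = (w - 5)*(w + 1)*(w + 4)*(w - 2)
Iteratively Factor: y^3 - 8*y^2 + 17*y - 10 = (y - 5)*(y^2 - 3*y + 2) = (y - 5)*(y - 1)*(y - 2)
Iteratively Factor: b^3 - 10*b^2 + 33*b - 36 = (b - 4)*(b^2 - 6*b + 9) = (b - 4)*(b - 3)*(b - 3)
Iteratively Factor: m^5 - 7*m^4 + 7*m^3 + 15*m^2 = (m - 5)*(m^4 - 2*m^3 - 3*m^2) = m*(m - 5)*(m^3 - 2*m^2 - 3*m) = m^2*(m - 5)*(m^2 - 2*m - 3) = m^2*(m - 5)*(m + 1)*(m - 3)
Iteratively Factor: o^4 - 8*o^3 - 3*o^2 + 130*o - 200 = (o + 4)*(o^3 - 12*o^2 + 45*o - 50) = (o - 2)*(o + 4)*(o^2 - 10*o + 25) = (o - 5)*(o - 2)*(o + 4)*(o - 5)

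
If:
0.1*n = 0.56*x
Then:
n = 5.6*x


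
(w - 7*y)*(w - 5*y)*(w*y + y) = w^3*y - 12*w^2*y^2 + w^2*y + 35*w*y^3 - 12*w*y^2 + 35*y^3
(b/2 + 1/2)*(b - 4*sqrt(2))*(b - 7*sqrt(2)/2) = b^3/2 - 15*sqrt(2)*b^2/4 + b^2/2 - 15*sqrt(2)*b/4 + 14*b + 14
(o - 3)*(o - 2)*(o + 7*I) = o^3 - 5*o^2 + 7*I*o^2 + 6*o - 35*I*o + 42*I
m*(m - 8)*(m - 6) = m^3 - 14*m^2 + 48*m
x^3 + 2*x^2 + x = x*(x + 1)^2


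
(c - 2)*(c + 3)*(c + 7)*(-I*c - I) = -I*c^4 - 9*I*c^3 - 9*I*c^2 + 41*I*c + 42*I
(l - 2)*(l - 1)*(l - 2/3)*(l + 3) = l^4 - 2*l^3/3 - 7*l^2 + 32*l/3 - 4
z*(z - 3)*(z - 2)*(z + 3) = z^4 - 2*z^3 - 9*z^2 + 18*z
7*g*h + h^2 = h*(7*g + h)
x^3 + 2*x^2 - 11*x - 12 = (x - 3)*(x + 1)*(x + 4)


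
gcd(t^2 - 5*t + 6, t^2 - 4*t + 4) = t - 2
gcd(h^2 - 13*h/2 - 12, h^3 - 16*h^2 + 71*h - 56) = h - 8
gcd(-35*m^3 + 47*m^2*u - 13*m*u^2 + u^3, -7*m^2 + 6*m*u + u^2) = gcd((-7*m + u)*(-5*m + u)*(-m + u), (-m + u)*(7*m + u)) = -m + u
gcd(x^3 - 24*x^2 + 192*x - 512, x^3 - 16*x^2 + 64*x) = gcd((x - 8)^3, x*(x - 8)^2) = x^2 - 16*x + 64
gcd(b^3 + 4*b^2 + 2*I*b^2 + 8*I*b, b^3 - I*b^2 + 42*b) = b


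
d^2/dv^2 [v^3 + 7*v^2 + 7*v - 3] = 6*v + 14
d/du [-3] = 0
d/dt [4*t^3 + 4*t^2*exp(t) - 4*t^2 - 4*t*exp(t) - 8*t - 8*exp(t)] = 4*t^2*exp(t) + 12*t^2 + 4*t*exp(t) - 8*t - 12*exp(t) - 8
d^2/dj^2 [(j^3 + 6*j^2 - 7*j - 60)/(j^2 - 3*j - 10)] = 60*(j^3 + 3*j^2 + 21*j - 11)/(j^6 - 9*j^5 - 3*j^4 + 153*j^3 + 30*j^2 - 900*j - 1000)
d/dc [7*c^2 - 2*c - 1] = 14*c - 2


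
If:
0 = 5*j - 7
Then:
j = 7/5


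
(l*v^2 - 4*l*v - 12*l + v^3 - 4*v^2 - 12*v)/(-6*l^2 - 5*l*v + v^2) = (v^2 - 4*v - 12)/(-6*l + v)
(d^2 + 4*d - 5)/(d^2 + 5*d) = (d - 1)/d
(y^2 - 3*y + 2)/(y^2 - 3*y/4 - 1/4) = 4*(y - 2)/(4*y + 1)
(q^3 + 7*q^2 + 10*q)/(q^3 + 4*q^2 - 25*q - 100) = q*(q + 2)/(q^2 - q - 20)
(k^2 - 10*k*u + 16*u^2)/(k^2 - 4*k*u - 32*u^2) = (k - 2*u)/(k + 4*u)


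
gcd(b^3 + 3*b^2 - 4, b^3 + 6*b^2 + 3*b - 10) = b^2 + b - 2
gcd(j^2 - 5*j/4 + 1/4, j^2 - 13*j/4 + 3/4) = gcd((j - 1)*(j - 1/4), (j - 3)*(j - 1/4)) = j - 1/4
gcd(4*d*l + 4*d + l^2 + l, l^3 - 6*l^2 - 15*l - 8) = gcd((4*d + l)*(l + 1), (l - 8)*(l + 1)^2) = l + 1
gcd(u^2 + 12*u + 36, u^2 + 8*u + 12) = u + 6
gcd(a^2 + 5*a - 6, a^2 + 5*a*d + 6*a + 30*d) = a + 6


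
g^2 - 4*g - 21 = (g - 7)*(g + 3)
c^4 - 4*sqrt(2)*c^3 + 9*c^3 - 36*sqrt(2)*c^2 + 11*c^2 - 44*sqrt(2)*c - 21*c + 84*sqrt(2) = (c - 1)*(c + 3)*(c + 7)*(c - 4*sqrt(2))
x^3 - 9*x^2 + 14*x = x*(x - 7)*(x - 2)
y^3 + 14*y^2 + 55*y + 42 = (y + 1)*(y + 6)*(y + 7)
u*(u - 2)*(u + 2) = u^3 - 4*u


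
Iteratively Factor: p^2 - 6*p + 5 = (p - 1)*(p - 5)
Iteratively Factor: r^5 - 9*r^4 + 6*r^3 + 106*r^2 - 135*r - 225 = (r + 1)*(r^4 - 10*r^3 + 16*r^2 + 90*r - 225) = (r - 3)*(r + 1)*(r^3 - 7*r^2 - 5*r + 75) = (r - 5)*(r - 3)*(r + 1)*(r^2 - 2*r - 15) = (r - 5)*(r - 3)*(r + 1)*(r + 3)*(r - 5)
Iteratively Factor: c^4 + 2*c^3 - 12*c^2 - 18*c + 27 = (c + 3)*(c^3 - c^2 - 9*c + 9) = (c - 1)*(c + 3)*(c^2 - 9) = (c - 1)*(c + 3)^2*(c - 3)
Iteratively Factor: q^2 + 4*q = (q + 4)*(q)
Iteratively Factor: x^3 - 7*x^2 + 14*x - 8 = (x - 2)*(x^2 - 5*x + 4) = (x - 4)*(x - 2)*(x - 1)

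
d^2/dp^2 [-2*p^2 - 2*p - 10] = -4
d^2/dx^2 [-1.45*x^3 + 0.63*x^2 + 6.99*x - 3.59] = 1.26 - 8.7*x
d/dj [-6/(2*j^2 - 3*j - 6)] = 6*(4*j - 3)/(-2*j^2 + 3*j + 6)^2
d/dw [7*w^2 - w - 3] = 14*w - 1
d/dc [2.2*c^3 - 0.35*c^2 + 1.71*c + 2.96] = 6.6*c^2 - 0.7*c + 1.71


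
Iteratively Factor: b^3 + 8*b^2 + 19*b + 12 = (b + 1)*(b^2 + 7*b + 12) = (b + 1)*(b + 4)*(b + 3)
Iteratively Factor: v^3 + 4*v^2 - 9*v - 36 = (v + 3)*(v^2 + v - 12) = (v - 3)*(v + 3)*(v + 4)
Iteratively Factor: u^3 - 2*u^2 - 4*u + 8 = (u + 2)*(u^2 - 4*u + 4) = (u - 2)*(u + 2)*(u - 2)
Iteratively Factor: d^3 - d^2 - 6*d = (d)*(d^2 - d - 6) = d*(d - 3)*(d + 2)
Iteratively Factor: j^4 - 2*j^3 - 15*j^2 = (j)*(j^3 - 2*j^2 - 15*j) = j*(j + 3)*(j^2 - 5*j) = j^2*(j + 3)*(j - 5)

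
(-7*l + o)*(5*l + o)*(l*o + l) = -35*l^3*o - 35*l^3 - 2*l^2*o^2 - 2*l^2*o + l*o^3 + l*o^2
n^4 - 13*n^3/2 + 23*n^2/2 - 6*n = n*(n - 4)*(n - 3/2)*(n - 1)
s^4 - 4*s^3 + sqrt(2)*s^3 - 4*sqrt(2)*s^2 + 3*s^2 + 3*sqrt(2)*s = s*(s - 3)*(s - 1)*(s + sqrt(2))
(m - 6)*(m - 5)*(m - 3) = m^3 - 14*m^2 + 63*m - 90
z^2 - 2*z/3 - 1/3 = (z - 1)*(z + 1/3)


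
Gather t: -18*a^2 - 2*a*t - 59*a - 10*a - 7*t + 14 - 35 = -18*a^2 - 69*a + t*(-2*a - 7) - 21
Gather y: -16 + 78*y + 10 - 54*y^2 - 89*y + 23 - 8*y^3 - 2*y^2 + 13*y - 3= -8*y^3 - 56*y^2 + 2*y + 14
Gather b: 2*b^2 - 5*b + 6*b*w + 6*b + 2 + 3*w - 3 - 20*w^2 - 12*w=2*b^2 + b*(6*w + 1) - 20*w^2 - 9*w - 1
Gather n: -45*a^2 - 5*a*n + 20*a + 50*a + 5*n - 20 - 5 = -45*a^2 + 70*a + n*(5 - 5*a) - 25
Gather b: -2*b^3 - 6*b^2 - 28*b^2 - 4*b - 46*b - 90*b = -2*b^3 - 34*b^2 - 140*b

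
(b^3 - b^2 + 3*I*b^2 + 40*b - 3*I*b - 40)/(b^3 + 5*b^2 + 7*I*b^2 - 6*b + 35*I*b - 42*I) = (b^2 + 3*I*b + 40)/(b^2 + b*(6 + 7*I) + 42*I)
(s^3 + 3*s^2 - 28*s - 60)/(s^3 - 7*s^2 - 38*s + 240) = (s + 2)/(s - 8)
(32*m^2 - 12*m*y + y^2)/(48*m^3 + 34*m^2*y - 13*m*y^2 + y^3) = (-4*m + y)/(-6*m^2 - 5*m*y + y^2)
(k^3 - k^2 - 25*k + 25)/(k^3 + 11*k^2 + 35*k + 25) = (k^2 - 6*k + 5)/(k^2 + 6*k + 5)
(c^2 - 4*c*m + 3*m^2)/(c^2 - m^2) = (c - 3*m)/(c + m)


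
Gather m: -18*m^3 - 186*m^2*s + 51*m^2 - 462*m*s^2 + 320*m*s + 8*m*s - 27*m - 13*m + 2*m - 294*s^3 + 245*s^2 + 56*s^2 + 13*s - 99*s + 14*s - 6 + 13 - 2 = -18*m^3 + m^2*(51 - 186*s) + m*(-462*s^2 + 328*s - 38) - 294*s^3 + 301*s^2 - 72*s + 5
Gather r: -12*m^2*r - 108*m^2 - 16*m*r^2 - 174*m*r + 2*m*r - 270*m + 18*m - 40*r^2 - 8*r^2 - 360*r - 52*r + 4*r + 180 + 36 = -108*m^2 - 252*m + r^2*(-16*m - 48) + r*(-12*m^2 - 172*m - 408) + 216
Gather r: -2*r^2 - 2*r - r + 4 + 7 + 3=-2*r^2 - 3*r + 14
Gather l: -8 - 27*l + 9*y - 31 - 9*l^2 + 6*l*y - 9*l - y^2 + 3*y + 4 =-9*l^2 + l*(6*y - 36) - y^2 + 12*y - 35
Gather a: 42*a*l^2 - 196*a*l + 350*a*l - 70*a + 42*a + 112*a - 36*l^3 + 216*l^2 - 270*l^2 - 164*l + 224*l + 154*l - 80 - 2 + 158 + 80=a*(42*l^2 + 154*l + 84) - 36*l^3 - 54*l^2 + 214*l + 156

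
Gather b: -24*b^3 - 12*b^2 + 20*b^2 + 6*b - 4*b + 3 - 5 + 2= -24*b^3 + 8*b^2 + 2*b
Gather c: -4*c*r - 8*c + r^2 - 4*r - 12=c*(-4*r - 8) + r^2 - 4*r - 12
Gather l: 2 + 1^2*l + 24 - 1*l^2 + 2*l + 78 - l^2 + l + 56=-2*l^2 + 4*l + 160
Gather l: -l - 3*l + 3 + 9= 12 - 4*l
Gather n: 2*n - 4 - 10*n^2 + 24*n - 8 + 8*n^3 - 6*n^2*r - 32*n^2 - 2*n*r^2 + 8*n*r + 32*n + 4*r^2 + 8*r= 8*n^3 + n^2*(-6*r - 42) + n*(-2*r^2 + 8*r + 58) + 4*r^2 + 8*r - 12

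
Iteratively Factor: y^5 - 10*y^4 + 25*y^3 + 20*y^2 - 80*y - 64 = (y - 4)*(y^4 - 6*y^3 + y^2 + 24*y + 16) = (y - 4)*(y + 1)*(y^3 - 7*y^2 + 8*y + 16) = (y - 4)^2*(y + 1)*(y^2 - 3*y - 4) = (y - 4)^3*(y + 1)*(y + 1)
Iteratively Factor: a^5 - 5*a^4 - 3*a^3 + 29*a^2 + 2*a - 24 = (a + 1)*(a^4 - 6*a^3 + 3*a^2 + 26*a - 24) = (a + 1)*(a + 2)*(a^3 - 8*a^2 + 19*a - 12) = (a - 1)*(a + 1)*(a + 2)*(a^2 - 7*a + 12) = (a - 3)*(a - 1)*(a + 1)*(a + 2)*(a - 4)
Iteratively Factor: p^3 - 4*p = (p)*(p^2 - 4) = p*(p + 2)*(p - 2)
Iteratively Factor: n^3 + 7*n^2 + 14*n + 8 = (n + 4)*(n^2 + 3*n + 2) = (n + 1)*(n + 4)*(n + 2)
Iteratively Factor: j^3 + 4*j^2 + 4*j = (j + 2)*(j^2 + 2*j) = j*(j + 2)*(j + 2)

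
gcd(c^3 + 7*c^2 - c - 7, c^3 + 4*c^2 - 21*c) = c + 7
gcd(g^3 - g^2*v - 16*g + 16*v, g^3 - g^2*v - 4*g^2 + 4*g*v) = -g^2 + g*v + 4*g - 4*v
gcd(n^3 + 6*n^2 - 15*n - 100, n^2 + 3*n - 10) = n + 5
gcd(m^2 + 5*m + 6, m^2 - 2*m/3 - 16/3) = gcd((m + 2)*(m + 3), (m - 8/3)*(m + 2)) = m + 2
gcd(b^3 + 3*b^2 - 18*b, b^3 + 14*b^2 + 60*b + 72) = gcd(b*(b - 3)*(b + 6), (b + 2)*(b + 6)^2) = b + 6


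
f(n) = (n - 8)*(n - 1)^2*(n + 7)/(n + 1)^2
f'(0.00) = 223.00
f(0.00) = -56.00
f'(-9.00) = -27.03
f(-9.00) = 53.12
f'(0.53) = 29.53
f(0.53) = -5.31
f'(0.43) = 43.83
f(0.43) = -8.94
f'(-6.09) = -28.33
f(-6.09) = -24.88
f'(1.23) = -4.61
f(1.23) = -0.59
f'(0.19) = 107.68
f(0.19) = -26.02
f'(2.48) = -6.63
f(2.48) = -9.46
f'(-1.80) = -1171.10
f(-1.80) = -624.26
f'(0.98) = 0.58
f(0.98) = -0.01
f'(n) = (n - 8)*(n - 1)^2/(n + 1)^2 - 2*(n - 8)*(n - 1)^2*(n + 7)/(n + 1)^3 + (n - 8)*(n + 7)*(2*n - 2)/(n + 1)^2 + (n - 1)^2*(n + 7)/(n + 1)^2 = (2*n^4 + n^3 - 9*n^2 - 217*n + 223)/(n^3 + 3*n^2 + 3*n + 1)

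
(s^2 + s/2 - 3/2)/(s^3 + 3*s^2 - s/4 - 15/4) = 2/(2*s + 5)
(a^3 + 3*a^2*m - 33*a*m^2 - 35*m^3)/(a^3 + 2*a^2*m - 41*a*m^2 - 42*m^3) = (a - 5*m)/(a - 6*m)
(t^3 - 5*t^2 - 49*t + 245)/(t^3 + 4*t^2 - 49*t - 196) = (t - 5)/(t + 4)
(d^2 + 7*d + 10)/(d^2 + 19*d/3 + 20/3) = 3*(d + 2)/(3*d + 4)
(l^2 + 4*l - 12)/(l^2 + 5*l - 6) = (l - 2)/(l - 1)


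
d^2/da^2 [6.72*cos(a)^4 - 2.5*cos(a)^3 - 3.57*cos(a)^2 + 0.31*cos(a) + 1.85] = -107.52*cos(a)^4 + 22.5*cos(a)^3 + 94.92*cos(a)^2 - 15.31*cos(a) - 7.14000000000001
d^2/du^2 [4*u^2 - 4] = 8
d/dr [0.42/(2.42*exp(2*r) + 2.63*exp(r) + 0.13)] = (-2.0328*exp(r) - 1.1046)*exp(r)/(2.42*exp(2*r) + 2.63*exp(r) + 0.13)^2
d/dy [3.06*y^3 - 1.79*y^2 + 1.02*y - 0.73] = 9.18*y^2 - 3.58*y + 1.02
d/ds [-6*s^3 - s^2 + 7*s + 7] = -18*s^2 - 2*s + 7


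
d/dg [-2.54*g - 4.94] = -2.54000000000000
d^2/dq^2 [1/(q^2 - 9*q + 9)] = 2*(-q^2 + 9*q + (2*q - 9)^2 - 9)/(q^2 - 9*q + 9)^3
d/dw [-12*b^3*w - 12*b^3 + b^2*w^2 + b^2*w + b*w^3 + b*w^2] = b*(-12*b^2 + 2*b*w + b + 3*w^2 + 2*w)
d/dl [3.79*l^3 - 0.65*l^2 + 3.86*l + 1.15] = 11.37*l^2 - 1.3*l + 3.86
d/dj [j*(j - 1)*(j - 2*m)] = 3*j^2 - 4*j*m - 2*j + 2*m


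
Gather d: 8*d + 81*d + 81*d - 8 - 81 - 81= 170*d - 170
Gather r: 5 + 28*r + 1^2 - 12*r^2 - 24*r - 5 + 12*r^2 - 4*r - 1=0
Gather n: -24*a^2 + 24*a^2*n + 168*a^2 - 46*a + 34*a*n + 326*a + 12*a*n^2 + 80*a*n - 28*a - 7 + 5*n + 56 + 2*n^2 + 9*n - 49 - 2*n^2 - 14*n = 144*a^2 + 12*a*n^2 + 252*a + n*(24*a^2 + 114*a)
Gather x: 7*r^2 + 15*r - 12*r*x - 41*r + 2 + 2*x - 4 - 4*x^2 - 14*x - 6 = 7*r^2 - 26*r - 4*x^2 + x*(-12*r - 12) - 8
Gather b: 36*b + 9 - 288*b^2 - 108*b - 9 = -288*b^2 - 72*b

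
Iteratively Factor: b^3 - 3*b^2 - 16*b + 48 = (b - 3)*(b^2 - 16) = (b - 4)*(b - 3)*(b + 4)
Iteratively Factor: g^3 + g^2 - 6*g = (g - 2)*(g^2 + 3*g) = (g - 2)*(g + 3)*(g)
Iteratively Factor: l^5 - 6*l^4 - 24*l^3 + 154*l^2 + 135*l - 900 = (l - 3)*(l^4 - 3*l^3 - 33*l^2 + 55*l + 300) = (l - 5)*(l - 3)*(l^3 + 2*l^2 - 23*l - 60) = (l - 5)*(l - 3)*(l + 3)*(l^2 - l - 20) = (l - 5)^2*(l - 3)*(l + 3)*(l + 4)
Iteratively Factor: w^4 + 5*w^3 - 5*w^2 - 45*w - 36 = (w + 1)*(w^3 + 4*w^2 - 9*w - 36) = (w + 1)*(w + 4)*(w^2 - 9) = (w + 1)*(w + 3)*(w + 4)*(w - 3)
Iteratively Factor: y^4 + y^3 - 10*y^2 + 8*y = (y)*(y^3 + y^2 - 10*y + 8) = y*(y - 1)*(y^2 + 2*y - 8) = y*(y - 1)*(y + 4)*(y - 2)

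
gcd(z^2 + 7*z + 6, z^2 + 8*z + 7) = z + 1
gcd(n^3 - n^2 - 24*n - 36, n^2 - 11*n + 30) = n - 6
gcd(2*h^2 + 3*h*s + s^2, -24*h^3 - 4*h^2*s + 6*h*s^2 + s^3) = 2*h + s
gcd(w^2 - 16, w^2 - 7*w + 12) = w - 4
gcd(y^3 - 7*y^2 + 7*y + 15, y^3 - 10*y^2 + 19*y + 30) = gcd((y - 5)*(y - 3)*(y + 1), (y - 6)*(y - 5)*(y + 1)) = y^2 - 4*y - 5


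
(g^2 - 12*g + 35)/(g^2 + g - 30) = (g - 7)/(g + 6)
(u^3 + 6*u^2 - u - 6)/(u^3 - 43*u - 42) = (u - 1)/(u - 7)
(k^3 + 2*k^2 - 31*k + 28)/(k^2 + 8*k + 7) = (k^2 - 5*k + 4)/(k + 1)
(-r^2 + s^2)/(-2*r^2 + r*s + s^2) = (r + s)/(2*r + s)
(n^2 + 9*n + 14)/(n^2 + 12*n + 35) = (n + 2)/(n + 5)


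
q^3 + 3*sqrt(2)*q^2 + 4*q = q*(q + sqrt(2))*(q + 2*sqrt(2))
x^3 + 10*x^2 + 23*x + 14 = (x + 1)*(x + 2)*(x + 7)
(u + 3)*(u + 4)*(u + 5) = u^3 + 12*u^2 + 47*u + 60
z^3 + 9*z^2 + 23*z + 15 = (z + 1)*(z + 3)*(z + 5)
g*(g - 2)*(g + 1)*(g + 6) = g^4 + 5*g^3 - 8*g^2 - 12*g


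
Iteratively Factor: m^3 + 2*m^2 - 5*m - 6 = (m + 1)*(m^2 + m - 6) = (m - 2)*(m + 1)*(m + 3)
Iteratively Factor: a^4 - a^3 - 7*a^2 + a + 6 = (a - 3)*(a^3 + 2*a^2 - a - 2) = (a - 3)*(a + 2)*(a^2 - 1) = (a - 3)*(a + 1)*(a + 2)*(a - 1)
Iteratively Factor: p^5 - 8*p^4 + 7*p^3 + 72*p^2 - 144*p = (p - 4)*(p^4 - 4*p^3 - 9*p^2 + 36*p) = (p - 4)*(p + 3)*(p^3 - 7*p^2 + 12*p) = (p - 4)*(p - 3)*(p + 3)*(p^2 - 4*p) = (p - 4)^2*(p - 3)*(p + 3)*(p)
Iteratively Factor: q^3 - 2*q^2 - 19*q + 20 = (q - 5)*(q^2 + 3*q - 4) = (q - 5)*(q + 4)*(q - 1)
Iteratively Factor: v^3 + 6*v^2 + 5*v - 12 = (v + 4)*(v^2 + 2*v - 3) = (v + 3)*(v + 4)*(v - 1)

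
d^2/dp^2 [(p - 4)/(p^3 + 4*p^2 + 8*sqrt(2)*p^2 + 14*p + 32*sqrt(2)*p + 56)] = 2*((p - 4)*(3*p^2 + 8*p + 16*sqrt(2)*p + 14 + 32*sqrt(2))^2 - (3*p^2 + 8*p + 16*sqrt(2)*p + (p - 4)*(3*p + 4 + 8*sqrt(2)) + 14 + 32*sqrt(2))*(p^3 + 4*p^2 + 8*sqrt(2)*p^2 + 14*p + 32*sqrt(2)*p + 56))/(p^3 + 4*p^2 + 8*sqrt(2)*p^2 + 14*p + 32*sqrt(2)*p + 56)^3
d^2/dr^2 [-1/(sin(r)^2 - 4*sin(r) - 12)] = 2*(2*sin(r)^4 - 6*sin(r)^3 + 29*sin(r)^2 - 12*sin(r) - 28)/((sin(r) - 6)^3*(sin(r) + 2)^3)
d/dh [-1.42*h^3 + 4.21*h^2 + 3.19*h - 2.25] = -4.26*h^2 + 8.42*h + 3.19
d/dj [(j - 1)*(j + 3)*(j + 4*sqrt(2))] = 3*j^2 + 4*j + 8*sqrt(2)*j - 3 + 8*sqrt(2)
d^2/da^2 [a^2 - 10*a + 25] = 2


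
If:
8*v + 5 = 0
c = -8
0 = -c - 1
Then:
No Solution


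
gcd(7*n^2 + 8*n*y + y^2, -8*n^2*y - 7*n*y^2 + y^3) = n + y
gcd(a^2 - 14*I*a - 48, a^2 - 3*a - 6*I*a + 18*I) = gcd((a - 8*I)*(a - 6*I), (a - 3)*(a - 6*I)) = a - 6*I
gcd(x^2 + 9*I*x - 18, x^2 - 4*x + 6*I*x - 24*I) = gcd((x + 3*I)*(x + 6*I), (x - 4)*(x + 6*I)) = x + 6*I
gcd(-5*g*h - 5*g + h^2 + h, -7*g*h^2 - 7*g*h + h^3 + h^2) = h + 1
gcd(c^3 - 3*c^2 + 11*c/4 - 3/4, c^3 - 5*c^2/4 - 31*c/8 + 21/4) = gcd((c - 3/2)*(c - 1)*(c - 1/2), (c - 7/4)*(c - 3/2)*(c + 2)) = c - 3/2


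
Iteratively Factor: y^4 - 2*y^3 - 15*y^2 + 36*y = (y - 3)*(y^3 + y^2 - 12*y) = (y - 3)^2*(y^2 + 4*y) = (y - 3)^2*(y + 4)*(y)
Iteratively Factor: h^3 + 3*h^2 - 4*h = (h + 4)*(h^2 - h) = h*(h + 4)*(h - 1)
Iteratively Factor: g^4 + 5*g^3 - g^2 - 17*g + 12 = (g + 3)*(g^3 + 2*g^2 - 7*g + 4) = (g - 1)*(g + 3)*(g^2 + 3*g - 4) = (g - 1)*(g + 3)*(g + 4)*(g - 1)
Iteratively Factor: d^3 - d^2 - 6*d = (d + 2)*(d^2 - 3*d) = (d - 3)*(d + 2)*(d)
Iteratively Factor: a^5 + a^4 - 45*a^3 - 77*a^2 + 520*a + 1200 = (a - 5)*(a^4 + 6*a^3 - 15*a^2 - 152*a - 240) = (a - 5)*(a + 4)*(a^3 + 2*a^2 - 23*a - 60) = (a - 5)*(a + 3)*(a + 4)*(a^2 - a - 20) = (a - 5)^2*(a + 3)*(a + 4)*(a + 4)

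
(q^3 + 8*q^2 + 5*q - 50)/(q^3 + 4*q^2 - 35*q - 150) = (q - 2)/(q - 6)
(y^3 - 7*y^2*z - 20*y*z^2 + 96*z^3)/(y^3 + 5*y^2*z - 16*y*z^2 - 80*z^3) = (y^2 - 11*y*z + 24*z^2)/(y^2 + y*z - 20*z^2)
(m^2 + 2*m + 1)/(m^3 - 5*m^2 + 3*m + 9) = (m + 1)/(m^2 - 6*m + 9)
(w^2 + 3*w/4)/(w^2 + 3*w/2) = (4*w + 3)/(2*(2*w + 3))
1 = 1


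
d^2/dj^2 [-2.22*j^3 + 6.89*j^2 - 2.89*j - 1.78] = 13.78 - 13.32*j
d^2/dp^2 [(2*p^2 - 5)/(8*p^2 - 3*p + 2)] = 2*(48*p^3 - 1056*p^2 + 360*p + 43)/(512*p^6 - 576*p^5 + 600*p^4 - 315*p^3 + 150*p^2 - 36*p + 8)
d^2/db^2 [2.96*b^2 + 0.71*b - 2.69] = 5.92000000000000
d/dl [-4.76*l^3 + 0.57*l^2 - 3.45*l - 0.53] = -14.28*l^2 + 1.14*l - 3.45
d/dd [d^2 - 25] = 2*d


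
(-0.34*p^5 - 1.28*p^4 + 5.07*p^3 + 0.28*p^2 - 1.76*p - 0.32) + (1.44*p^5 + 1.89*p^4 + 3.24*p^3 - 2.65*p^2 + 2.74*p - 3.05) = 1.1*p^5 + 0.61*p^4 + 8.31*p^3 - 2.37*p^2 + 0.98*p - 3.37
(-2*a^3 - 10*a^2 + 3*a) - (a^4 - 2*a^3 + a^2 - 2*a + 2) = -a^4 - 11*a^2 + 5*a - 2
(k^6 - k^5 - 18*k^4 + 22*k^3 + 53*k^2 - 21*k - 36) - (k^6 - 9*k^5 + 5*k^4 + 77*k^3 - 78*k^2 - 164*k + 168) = 8*k^5 - 23*k^4 - 55*k^3 + 131*k^2 + 143*k - 204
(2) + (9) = 11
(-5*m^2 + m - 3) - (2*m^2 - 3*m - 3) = -7*m^2 + 4*m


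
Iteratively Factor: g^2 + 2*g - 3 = (g - 1)*(g + 3)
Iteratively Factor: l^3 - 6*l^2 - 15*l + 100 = (l + 4)*(l^2 - 10*l + 25) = (l - 5)*(l + 4)*(l - 5)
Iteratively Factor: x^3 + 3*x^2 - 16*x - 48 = (x + 3)*(x^2 - 16) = (x + 3)*(x + 4)*(x - 4)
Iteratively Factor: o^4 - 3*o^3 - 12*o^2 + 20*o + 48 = (o - 4)*(o^3 + o^2 - 8*o - 12) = (o - 4)*(o + 2)*(o^2 - o - 6) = (o - 4)*(o + 2)^2*(o - 3)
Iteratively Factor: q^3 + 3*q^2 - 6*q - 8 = (q + 4)*(q^2 - q - 2) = (q - 2)*(q + 4)*(q + 1)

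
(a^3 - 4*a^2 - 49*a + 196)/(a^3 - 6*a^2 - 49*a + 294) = (a - 4)/(a - 6)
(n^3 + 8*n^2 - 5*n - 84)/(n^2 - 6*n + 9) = (n^2 + 11*n + 28)/(n - 3)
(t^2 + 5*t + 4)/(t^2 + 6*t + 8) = (t + 1)/(t + 2)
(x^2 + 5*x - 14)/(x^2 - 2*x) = (x + 7)/x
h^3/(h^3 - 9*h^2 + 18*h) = h^2/(h^2 - 9*h + 18)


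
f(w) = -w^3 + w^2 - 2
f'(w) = -3*w^2 + 2*w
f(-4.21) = 90.34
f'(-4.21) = -61.59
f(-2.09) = 11.50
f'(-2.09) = -17.28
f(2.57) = -12.37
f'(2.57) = -14.67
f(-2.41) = 17.81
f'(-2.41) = -22.24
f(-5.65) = 210.28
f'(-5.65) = -107.07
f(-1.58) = 4.44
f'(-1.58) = -10.65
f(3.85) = -44.24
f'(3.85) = -36.77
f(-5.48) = 192.60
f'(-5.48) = -101.05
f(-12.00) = 1870.00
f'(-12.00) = -456.00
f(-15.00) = 3598.00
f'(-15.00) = -705.00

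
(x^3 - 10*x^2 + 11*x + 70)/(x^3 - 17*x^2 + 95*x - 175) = (x + 2)/(x - 5)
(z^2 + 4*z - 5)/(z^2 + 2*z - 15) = (z - 1)/(z - 3)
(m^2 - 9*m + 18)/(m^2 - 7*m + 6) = (m - 3)/(m - 1)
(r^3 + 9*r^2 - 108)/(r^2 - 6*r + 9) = (r^2 + 12*r + 36)/(r - 3)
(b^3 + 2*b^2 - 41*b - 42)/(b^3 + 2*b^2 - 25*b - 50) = (b^3 + 2*b^2 - 41*b - 42)/(b^3 + 2*b^2 - 25*b - 50)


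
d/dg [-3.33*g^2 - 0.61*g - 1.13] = -6.66*g - 0.61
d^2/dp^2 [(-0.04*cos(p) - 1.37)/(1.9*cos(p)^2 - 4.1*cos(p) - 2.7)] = (-0.291557000043528*(1 - cos(p)^2)^2 - 0.00209515242088768*cos(p)^5 + 0.450871287416027*cos(p)^3 - 0.888174866876569*cos(p)^2 - 0.695409236662266*cos(p) + 1.15094673611816)/(-0.463414634146341*cos(p)^2 + 1.0*cos(p) + 0.658536585365854)^3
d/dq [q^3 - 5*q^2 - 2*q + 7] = 3*q^2 - 10*q - 2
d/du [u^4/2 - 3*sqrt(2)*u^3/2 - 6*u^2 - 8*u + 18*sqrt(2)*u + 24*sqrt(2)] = 2*u^3 - 9*sqrt(2)*u^2/2 - 12*u - 8 + 18*sqrt(2)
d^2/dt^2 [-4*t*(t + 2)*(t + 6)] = -24*t - 64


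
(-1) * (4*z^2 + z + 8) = -4*z^2 - z - 8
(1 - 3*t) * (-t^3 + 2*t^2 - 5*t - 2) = 3*t^4 - 7*t^3 + 17*t^2 + t - 2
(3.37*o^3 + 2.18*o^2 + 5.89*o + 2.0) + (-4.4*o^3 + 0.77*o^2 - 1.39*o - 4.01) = -1.03*o^3 + 2.95*o^2 + 4.5*o - 2.01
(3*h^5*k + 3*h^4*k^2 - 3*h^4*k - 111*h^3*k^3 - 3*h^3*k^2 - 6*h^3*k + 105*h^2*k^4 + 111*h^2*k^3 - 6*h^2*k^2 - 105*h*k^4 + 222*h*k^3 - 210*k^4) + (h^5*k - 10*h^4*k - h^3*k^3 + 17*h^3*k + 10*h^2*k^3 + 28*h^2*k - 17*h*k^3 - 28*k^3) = 4*h^5*k + 3*h^4*k^2 - 13*h^4*k - 112*h^3*k^3 - 3*h^3*k^2 + 11*h^3*k + 105*h^2*k^4 + 121*h^2*k^3 - 6*h^2*k^2 + 28*h^2*k - 105*h*k^4 + 205*h*k^3 - 210*k^4 - 28*k^3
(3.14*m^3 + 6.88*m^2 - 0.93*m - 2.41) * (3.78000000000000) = 11.8692*m^3 + 26.0064*m^2 - 3.5154*m - 9.1098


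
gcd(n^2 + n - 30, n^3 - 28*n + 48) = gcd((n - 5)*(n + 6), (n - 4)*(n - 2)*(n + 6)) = n + 6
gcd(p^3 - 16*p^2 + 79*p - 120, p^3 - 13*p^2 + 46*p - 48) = p^2 - 11*p + 24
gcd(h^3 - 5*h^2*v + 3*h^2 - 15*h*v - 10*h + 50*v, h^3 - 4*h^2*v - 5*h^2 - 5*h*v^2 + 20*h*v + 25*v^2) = -h + 5*v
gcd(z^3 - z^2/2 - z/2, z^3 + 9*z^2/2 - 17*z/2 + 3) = z - 1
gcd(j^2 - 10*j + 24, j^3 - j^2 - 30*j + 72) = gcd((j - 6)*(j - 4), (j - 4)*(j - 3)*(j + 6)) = j - 4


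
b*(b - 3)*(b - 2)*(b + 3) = b^4 - 2*b^3 - 9*b^2 + 18*b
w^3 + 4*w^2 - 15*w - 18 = (w - 3)*(w + 1)*(w + 6)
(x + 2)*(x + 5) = x^2 + 7*x + 10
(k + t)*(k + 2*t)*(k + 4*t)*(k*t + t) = k^4*t + 7*k^3*t^2 + k^3*t + 14*k^2*t^3 + 7*k^2*t^2 + 8*k*t^4 + 14*k*t^3 + 8*t^4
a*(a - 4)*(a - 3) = a^3 - 7*a^2 + 12*a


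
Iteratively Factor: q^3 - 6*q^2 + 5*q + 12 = (q - 4)*(q^2 - 2*q - 3) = (q - 4)*(q - 3)*(q + 1)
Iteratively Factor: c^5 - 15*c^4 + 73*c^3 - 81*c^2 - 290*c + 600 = (c - 4)*(c^4 - 11*c^3 + 29*c^2 + 35*c - 150) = (c - 5)*(c - 4)*(c^3 - 6*c^2 - c + 30) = (c - 5)^2*(c - 4)*(c^2 - c - 6) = (c - 5)^2*(c - 4)*(c - 3)*(c + 2)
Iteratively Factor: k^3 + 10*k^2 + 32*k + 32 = (k + 2)*(k^2 + 8*k + 16) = (k + 2)*(k + 4)*(k + 4)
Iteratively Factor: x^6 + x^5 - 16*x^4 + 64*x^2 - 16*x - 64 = (x + 2)*(x^5 - x^4 - 14*x^3 + 28*x^2 + 8*x - 32) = (x - 2)*(x + 2)*(x^4 + x^3 - 12*x^2 + 4*x + 16) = (x - 2)*(x + 2)*(x + 4)*(x^3 - 3*x^2 + 4) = (x - 2)^2*(x + 2)*(x + 4)*(x^2 - x - 2) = (x - 2)^3*(x + 2)*(x + 4)*(x + 1)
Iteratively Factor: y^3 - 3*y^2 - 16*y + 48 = (y - 3)*(y^2 - 16) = (y - 4)*(y - 3)*(y + 4)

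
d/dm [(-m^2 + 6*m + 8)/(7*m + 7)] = (-m^2 - 2*m - 2)/(7*(m^2 + 2*m + 1))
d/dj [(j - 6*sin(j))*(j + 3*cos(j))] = -(j - 6*sin(j))*(3*sin(j) - 1) - (j + 3*cos(j))*(6*cos(j) - 1)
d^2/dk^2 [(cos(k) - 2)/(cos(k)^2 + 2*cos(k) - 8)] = (sin(k)^2 + 4*cos(k) + 1)/(cos(k) + 4)^3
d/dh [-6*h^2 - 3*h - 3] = -12*h - 3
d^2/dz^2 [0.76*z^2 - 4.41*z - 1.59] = 1.52000000000000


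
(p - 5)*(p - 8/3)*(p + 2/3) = p^3 - 7*p^2 + 74*p/9 + 80/9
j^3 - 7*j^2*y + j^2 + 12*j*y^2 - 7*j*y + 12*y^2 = (j + 1)*(j - 4*y)*(j - 3*y)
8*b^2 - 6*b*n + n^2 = (-4*b + n)*(-2*b + n)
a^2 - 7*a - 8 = (a - 8)*(a + 1)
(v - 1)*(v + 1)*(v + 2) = v^3 + 2*v^2 - v - 2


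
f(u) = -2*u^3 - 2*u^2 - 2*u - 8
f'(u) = -6*u^2 - 4*u - 2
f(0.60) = -10.35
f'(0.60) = -6.56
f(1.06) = -14.75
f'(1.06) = -12.98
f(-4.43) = 135.49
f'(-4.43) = -102.03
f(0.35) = -9.03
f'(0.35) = -4.14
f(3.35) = -112.34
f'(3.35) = -82.74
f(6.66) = -700.85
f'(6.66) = -294.77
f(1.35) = -19.27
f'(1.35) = -18.34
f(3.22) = -101.95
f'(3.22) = -77.09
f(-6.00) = 364.00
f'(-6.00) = -194.00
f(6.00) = -524.00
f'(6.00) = -242.00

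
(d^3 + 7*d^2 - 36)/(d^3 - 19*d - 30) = (d^2 + 4*d - 12)/(d^2 - 3*d - 10)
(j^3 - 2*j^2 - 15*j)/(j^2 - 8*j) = (j^2 - 2*j - 15)/(j - 8)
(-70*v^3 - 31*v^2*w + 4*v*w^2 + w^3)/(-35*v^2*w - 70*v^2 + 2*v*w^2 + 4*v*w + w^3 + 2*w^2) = (2*v + w)/(w + 2)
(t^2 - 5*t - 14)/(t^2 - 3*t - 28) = (t + 2)/(t + 4)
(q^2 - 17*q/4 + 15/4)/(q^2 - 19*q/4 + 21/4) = (4*q - 5)/(4*q - 7)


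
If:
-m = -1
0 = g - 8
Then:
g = 8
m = 1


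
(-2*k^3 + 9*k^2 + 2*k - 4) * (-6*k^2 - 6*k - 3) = 12*k^5 - 42*k^4 - 60*k^3 - 15*k^2 + 18*k + 12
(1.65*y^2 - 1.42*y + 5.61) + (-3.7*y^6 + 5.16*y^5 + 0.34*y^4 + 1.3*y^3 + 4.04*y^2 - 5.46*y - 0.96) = -3.7*y^6 + 5.16*y^5 + 0.34*y^4 + 1.3*y^3 + 5.69*y^2 - 6.88*y + 4.65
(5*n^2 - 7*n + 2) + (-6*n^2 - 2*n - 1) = -n^2 - 9*n + 1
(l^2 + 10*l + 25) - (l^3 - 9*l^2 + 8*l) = -l^3 + 10*l^2 + 2*l + 25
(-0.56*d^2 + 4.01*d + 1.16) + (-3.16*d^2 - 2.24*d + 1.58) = -3.72*d^2 + 1.77*d + 2.74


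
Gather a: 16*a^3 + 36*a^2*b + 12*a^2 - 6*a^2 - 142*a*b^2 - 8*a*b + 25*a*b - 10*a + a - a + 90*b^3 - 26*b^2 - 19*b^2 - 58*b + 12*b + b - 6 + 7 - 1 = 16*a^3 + a^2*(36*b + 6) + a*(-142*b^2 + 17*b - 10) + 90*b^3 - 45*b^2 - 45*b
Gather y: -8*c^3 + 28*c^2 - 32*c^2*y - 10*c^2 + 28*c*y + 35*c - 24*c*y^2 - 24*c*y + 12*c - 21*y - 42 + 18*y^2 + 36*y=-8*c^3 + 18*c^2 + 47*c + y^2*(18 - 24*c) + y*(-32*c^2 + 4*c + 15) - 42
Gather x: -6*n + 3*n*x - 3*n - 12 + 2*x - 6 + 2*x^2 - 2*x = 3*n*x - 9*n + 2*x^2 - 18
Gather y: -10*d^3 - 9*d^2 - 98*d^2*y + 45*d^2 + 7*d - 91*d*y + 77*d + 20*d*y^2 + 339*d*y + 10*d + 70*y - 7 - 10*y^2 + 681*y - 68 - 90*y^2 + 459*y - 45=-10*d^3 + 36*d^2 + 94*d + y^2*(20*d - 100) + y*(-98*d^2 + 248*d + 1210) - 120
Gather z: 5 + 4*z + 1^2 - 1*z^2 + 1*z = -z^2 + 5*z + 6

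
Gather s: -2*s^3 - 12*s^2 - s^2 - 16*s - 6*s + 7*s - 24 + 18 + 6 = -2*s^3 - 13*s^2 - 15*s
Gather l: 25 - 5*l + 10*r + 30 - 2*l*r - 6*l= l*(-2*r - 11) + 10*r + 55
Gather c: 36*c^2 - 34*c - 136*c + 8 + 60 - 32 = 36*c^2 - 170*c + 36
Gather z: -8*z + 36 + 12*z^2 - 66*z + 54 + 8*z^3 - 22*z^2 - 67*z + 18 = 8*z^3 - 10*z^2 - 141*z + 108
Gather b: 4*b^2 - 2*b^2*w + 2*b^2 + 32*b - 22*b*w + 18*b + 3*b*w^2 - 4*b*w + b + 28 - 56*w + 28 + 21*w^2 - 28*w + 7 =b^2*(6 - 2*w) + b*(3*w^2 - 26*w + 51) + 21*w^2 - 84*w + 63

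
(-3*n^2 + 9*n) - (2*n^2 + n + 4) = -5*n^2 + 8*n - 4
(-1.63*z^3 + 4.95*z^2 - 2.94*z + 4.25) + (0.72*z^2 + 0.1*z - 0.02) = -1.63*z^3 + 5.67*z^2 - 2.84*z + 4.23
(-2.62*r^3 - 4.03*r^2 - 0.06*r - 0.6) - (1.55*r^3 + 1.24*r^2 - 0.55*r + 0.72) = -4.17*r^3 - 5.27*r^2 + 0.49*r - 1.32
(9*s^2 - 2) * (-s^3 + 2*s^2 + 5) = -9*s^5 + 18*s^4 + 2*s^3 + 41*s^2 - 10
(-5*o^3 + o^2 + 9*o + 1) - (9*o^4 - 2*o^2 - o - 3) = -9*o^4 - 5*o^3 + 3*o^2 + 10*o + 4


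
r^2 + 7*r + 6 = (r + 1)*(r + 6)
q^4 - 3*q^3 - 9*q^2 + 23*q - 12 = (q - 4)*(q - 1)^2*(q + 3)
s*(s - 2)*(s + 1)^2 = s^4 - 3*s^2 - 2*s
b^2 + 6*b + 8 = (b + 2)*(b + 4)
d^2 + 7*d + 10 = (d + 2)*(d + 5)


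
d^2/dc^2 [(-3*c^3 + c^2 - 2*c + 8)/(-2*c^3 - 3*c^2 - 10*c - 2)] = 4*(-11*c^6 - 78*c^5 - 84*c^4 - 33*c^3 - 273*c^2 - 312*c - 398)/(8*c^9 + 36*c^8 + 174*c^7 + 411*c^6 + 942*c^5 + 1194*c^4 + 1384*c^3 + 636*c^2 + 120*c + 8)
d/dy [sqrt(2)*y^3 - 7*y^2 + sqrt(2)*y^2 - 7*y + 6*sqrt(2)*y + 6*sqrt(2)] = 3*sqrt(2)*y^2 - 14*y + 2*sqrt(2)*y - 7 + 6*sqrt(2)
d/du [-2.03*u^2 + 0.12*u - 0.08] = 0.12 - 4.06*u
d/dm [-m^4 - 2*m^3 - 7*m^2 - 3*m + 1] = -4*m^3 - 6*m^2 - 14*m - 3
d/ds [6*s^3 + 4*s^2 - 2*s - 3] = 18*s^2 + 8*s - 2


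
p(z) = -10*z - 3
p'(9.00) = -10.00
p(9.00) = -93.00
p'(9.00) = -10.00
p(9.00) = -93.00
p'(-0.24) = -10.00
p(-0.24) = -0.60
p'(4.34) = -10.00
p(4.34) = -46.40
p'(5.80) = -10.00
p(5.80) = -61.00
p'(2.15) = -10.00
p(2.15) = -24.50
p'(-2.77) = -10.00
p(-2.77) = 24.70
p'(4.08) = -10.00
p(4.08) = -43.80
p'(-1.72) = -10.00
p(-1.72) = 14.20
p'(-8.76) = -10.00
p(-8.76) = 84.60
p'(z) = -10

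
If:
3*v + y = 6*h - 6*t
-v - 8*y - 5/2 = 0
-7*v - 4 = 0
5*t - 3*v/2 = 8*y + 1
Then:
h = -153/224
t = -5/14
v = -4/7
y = -27/112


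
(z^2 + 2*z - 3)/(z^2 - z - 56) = (-z^2 - 2*z + 3)/(-z^2 + z + 56)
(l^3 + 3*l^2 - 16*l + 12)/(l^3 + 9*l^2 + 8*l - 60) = (l - 1)/(l + 5)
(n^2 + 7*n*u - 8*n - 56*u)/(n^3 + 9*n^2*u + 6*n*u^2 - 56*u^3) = (8 - n)/(-n^2 - 2*n*u + 8*u^2)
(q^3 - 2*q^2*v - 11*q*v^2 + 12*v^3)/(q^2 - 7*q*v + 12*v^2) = (q^2 + 2*q*v - 3*v^2)/(q - 3*v)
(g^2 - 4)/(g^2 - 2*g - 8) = (g - 2)/(g - 4)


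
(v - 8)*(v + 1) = v^2 - 7*v - 8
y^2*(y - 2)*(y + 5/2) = y^4 + y^3/2 - 5*y^2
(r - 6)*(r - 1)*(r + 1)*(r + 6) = r^4 - 37*r^2 + 36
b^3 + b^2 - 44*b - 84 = (b - 7)*(b + 2)*(b + 6)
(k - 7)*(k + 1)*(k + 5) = k^3 - k^2 - 37*k - 35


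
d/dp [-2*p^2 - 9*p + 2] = -4*p - 9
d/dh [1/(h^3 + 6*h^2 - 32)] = 3*h*(-h - 4)/(h^3 + 6*h^2 - 32)^2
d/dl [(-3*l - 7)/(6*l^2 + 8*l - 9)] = (18*l^2 + 84*l + 83)/(36*l^4 + 96*l^3 - 44*l^2 - 144*l + 81)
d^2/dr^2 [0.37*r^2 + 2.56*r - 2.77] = 0.740000000000000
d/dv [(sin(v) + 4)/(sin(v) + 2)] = -2*cos(v)/(sin(v) + 2)^2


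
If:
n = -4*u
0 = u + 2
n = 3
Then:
No Solution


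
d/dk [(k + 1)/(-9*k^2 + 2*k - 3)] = (9*k^2 + 18*k - 5)/(81*k^4 - 36*k^3 + 58*k^2 - 12*k + 9)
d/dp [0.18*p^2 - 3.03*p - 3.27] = 0.36*p - 3.03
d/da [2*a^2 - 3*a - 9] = 4*a - 3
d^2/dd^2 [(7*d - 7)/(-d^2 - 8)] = 14*(4*d^2*(1 - d) + (3*d - 1)*(d^2 + 8))/(d^2 + 8)^3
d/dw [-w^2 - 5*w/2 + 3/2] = -2*w - 5/2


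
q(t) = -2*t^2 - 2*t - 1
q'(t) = -4*t - 2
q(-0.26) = -0.62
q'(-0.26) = -0.96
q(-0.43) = -0.51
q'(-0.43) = -0.28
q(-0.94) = -0.89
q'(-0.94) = 1.76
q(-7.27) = -92.17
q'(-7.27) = 27.08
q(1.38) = -7.57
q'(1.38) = -7.52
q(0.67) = -3.24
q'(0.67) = -4.68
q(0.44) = -2.27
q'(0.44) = -3.76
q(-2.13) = -5.81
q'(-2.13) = 6.52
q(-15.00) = -421.00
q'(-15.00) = 58.00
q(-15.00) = -421.00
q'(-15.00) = 58.00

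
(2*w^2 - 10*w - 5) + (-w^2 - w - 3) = w^2 - 11*w - 8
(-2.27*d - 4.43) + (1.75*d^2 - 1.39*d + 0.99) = 1.75*d^2 - 3.66*d - 3.44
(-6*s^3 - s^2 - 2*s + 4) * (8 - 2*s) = 12*s^4 - 46*s^3 - 4*s^2 - 24*s + 32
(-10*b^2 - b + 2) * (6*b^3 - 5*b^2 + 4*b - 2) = -60*b^5 + 44*b^4 - 23*b^3 + 6*b^2 + 10*b - 4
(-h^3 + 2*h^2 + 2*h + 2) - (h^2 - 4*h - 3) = -h^3 + h^2 + 6*h + 5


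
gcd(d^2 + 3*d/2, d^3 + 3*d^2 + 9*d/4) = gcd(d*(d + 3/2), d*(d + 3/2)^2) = d^2 + 3*d/2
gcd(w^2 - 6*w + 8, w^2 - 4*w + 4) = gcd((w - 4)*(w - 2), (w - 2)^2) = w - 2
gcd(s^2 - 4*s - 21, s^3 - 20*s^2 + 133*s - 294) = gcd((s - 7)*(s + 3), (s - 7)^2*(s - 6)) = s - 7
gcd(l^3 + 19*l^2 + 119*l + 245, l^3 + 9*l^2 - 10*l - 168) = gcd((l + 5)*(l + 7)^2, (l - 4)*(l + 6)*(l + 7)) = l + 7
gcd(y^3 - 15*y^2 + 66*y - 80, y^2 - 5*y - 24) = y - 8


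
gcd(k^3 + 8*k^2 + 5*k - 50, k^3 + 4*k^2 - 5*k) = k + 5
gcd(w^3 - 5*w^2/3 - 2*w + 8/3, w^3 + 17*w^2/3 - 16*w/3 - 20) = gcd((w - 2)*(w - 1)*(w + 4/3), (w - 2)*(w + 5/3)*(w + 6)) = w - 2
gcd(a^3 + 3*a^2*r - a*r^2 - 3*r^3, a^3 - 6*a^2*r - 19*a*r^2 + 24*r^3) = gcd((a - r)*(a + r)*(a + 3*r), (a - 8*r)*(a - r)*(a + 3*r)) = -a^2 - 2*a*r + 3*r^2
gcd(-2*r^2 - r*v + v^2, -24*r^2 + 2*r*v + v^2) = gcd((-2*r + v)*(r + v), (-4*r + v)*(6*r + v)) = 1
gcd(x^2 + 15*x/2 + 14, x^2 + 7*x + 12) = x + 4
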